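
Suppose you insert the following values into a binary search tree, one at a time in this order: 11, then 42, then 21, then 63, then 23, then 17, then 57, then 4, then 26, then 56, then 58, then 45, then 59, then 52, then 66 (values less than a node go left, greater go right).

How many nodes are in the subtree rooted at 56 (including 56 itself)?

3

11: root
42: right child of 11 (depth 1)
21: left child of 42 (depth 2)
63: right child of 42 (depth 2)
23: right child of 21 (depth 3)
17: left child of 21 (depth 3)
57: left child of 63 (depth 3)
4: left child of 11 (depth 1)
26: right child of 23 (depth 4)
56: left child of 57 (depth 4)
58: right child of 57 (depth 4)
45: left child of 56 (depth 5)
59: right child of 58 (depth 5)
52: right child of 45 (depth 6)
66: right child of 63 (depth 3)

Subtree rooted at 56 contains: 56, 45, 52 — 3 nodes.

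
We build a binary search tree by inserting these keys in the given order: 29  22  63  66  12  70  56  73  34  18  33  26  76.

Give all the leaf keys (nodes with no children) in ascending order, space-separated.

29: root
22: left child of 29 (depth 1)
63: right child of 29 (depth 1)
66: right child of 63 (depth 2)
12: left child of 22 (depth 2)
70: right child of 66 (depth 3)
56: left child of 63 (depth 2)
73: right child of 70 (depth 4)
34: left child of 56 (depth 3)
18: right child of 12 (depth 3)
33: left child of 34 (depth 4)
26: right child of 22 (depth 2)
76: right child of 73 (depth 5)

18 26 33 76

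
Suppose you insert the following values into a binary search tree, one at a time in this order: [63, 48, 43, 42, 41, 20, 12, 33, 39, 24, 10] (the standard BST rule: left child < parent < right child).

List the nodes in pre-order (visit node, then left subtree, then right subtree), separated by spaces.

63 48 43 42 41 20 12 10 33 24 39

Insert 63: tree is empty, so 63 becomes the root.
Insert 48: 48 < 63 → go left. Place as left child of 63.
Insert 43: 43 < 63 → go left; 43 < 48 → go left. Place as left child of 48.
Insert 42: 42 < 63 → go left; 42 < 48 → go left; 42 < 43 → go left. Place as left child of 43.
Insert 41: 41 < 63 → go left; 41 < 48 → go left; 41 < 43 → go left; 41 < 42 → go left. Place as left child of 42.
Insert 20: 20 < 63 → go left; 20 < 48 → go left; 20 < 43 → go left; 20 < 42 → go left; 20 < 41 → go left. Place as left child of 41.
Insert 12: 12 < 63 → go left; 12 < 48 → go left; 12 < 43 → go left; 12 < 42 → go left; 12 < 41 → go left; 12 < 20 → go left. Place as left child of 20.
Insert 33: 33 < 63 → go left; 33 < 48 → go left; 33 < 43 → go left; 33 < 42 → go left; 33 < 41 → go left; 33 > 20 → go right. Place as right child of 20.
Insert 39: 39 < 63 → go left; 39 < 48 → go left; 39 < 43 → go left; 39 < 42 → go left; 39 < 41 → go left; 39 > 20 → go right; 39 > 33 → go right. Place as right child of 33.
Insert 24: 24 < 63 → go left; 24 < 48 → go left; 24 < 43 → go left; 24 < 42 → go left; 24 < 41 → go left; 24 > 20 → go right; 24 < 33 → go left. Place as left child of 33.
Insert 10: 10 < 63 → go left; 10 < 48 → go left; 10 < 43 → go left; 10 < 42 → go left; 10 < 41 → go left; 10 < 20 → go left; 10 < 12 → go left. Place as left child of 12.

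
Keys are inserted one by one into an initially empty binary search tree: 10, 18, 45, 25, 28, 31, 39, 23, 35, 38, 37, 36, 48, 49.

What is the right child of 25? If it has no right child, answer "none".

28

10: root
18: right child of 10 (depth 1)
45: right child of 18 (depth 2)
25: left child of 45 (depth 3)
28: right child of 25 (depth 4)
31: right child of 28 (depth 5)
39: right child of 31 (depth 6)
23: left child of 25 (depth 4)
35: left child of 39 (depth 7)
38: right child of 35 (depth 8)
37: left child of 38 (depth 9)
36: left child of 37 (depth 10)
48: right child of 45 (depth 3)
49: right child of 48 (depth 4)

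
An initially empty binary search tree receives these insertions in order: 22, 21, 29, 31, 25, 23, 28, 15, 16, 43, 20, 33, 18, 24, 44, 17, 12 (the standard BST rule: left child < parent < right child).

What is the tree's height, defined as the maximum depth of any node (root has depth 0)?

Insert 22: tree is empty, so 22 becomes the root.
Insert 21: 21 < 22 → go left. Place as left child of 22.
Insert 29: 29 > 22 → go right. Place as right child of 22.
Insert 31: 31 > 22 → go right; 31 > 29 → go right. Place as right child of 29.
Insert 25: 25 > 22 → go right; 25 < 29 → go left. Place as left child of 29.
Insert 23: 23 > 22 → go right; 23 < 29 → go left; 23 < 25 → go left. Place as left child of 25.
Insert 28: 28 > 22 → go right; 28 < 29 → go left; 28 > 25 → go right. Place as right child of 25.
Insert 15: 15 < 22 → go left; 15 < 21 → go left. Place as left child of 21.
Insert 16: 16 < 22 → go left; 16 < 21 → go left; 16 > 15 → go right. Place as right child of 15.
Insert 43: 43 > 22 → go right; 43 > 29 → go right; 43 > 31 → go right. Place as right child of 31.
Insert 20: 20 < 22 → go left; 20 < 21 → go left; 20 > 15 → go right; 20 > 16 → go right. Place as right child of 16.
Insert 33: 33 > 22 → go right; 33 > 29 → go right; 33 > 31 → go right; 33 < 43 → go left. Place as left child of 43.
Insert 18: 18 < 22 → go left; 18 < 21 → go left; 18 > 15 → go right; 18 > 16 → go right; 18 < 20 → go left. Place as left child of 20.
Insert 24: 24 > 22 → go right; 24 < 29 → go left; 24 < 25 → go left; 24 > 23 → go right. Place as right child of 23.
Insert 44: 44 > 22 → go right; 44 > 29 → go right; 44 > 31 → go right; 44 > 43 → go right. Place as right child of 43.
Insert 17: 17 < 22 → go left; 17 < 21 → go left; 17 > 15 → go right; 17 > 16 → go right; 17 < 20 → go left; 17 < 18 → go left. Place as left child of 18.
Insert 12: 12 < 22 → go left; 12 < 21 → go left; 12 < 15 → go left. Place as left child of 15.

The deepest node is 17 at depth 6.

6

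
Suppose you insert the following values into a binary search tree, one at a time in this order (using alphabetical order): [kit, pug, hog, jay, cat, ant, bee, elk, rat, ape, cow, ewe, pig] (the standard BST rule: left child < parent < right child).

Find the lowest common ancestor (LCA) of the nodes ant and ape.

kit: root
pug: right child of kit (depth 1)
hog: left child of kit (depth 1)
jay: right child of hog (depth 2)
cat: left child of hog (depth 2)
ant: left child of cat (depth 3)
bee: right child of ant (depth 4)
elk: right child of cat (depth 3)
rat: right child of pug (depth 2)
ape: left child of bee (depth 5)
cow: left child of elk (depth 4)
ewe: right child of elk (depth 4)
pig: left child of pug (depth 2)

Path to ant: kit → hog → cat → ant
Path to ape: kit → hog → cat → ant → bee → ape
ant lies on both paths and is an ancestor of the other node.

ant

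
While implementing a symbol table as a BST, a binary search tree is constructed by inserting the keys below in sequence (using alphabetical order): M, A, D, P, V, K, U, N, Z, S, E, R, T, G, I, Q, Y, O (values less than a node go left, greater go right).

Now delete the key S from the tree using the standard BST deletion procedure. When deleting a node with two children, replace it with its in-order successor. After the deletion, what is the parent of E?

Insert M: tree is empty, so M becomes the root.
Insert A: A < M → go left. Place as left child of M.
Insert D: D < M → go left; D > A → go right. Place as right child of A.
Insert P: P > M → go right. Place as right child of M.
Insert V: V > M → go right; V > P → go right. Place as right child of P.
Insert K: K < M → go left; K > A → go right; K > D → go right. Place as right child of D.
Insert U: U > M → go right; U > P → go right; U < V → go left. Place as left child of V.
Insert N: N > M → go right; N < P → go left. Place as left child of P.
Insert Z: Z > M → go right; Z > P → go right; Z > V → go right. Place as right child of V.
Insert S: S > M → go right; S > P → go right; S < V → go left; S < U → go left. Place as left child of U.
Insert E: E < M → go left; E > A → go right; E > D → go right; E < K → go left. Place as left child of K.
Insert R: R > M → go right; R > P → go right; R < V → go left; R < U → go left; R < S → go left. Place as left child of S.
Insert T: T > M → go right; T > P → go right; T < V → go left; T < U → go left; T > S → go right. Place as right child of S.
Insert G: G < M → go left; G > A → go right; G > D → go right; G < K → go left; G > E → go right. Place as right child of E.
Insert I: I < M → go left; I > A → go right; I > D → go right; I < K → go left; I > E → go right; I > G → go right. Place as right child of G.
Insert Q: Q > M → go right; Q > P → go right; Q < V → go left; Q < U → go left; Q < S → go left; Q < R → go left. Place as left child of R.
Insert Y: Y > M → go right; Y > P → go right; Y > V → go right; Y < Z → go left. Place as left child of Z.
Insert O: O > M → go right; O < P → go left; O > N → go right. Place as right child of N.

Delete S (two children — replace with in-order successor).
After deletion, E's parent is K.

K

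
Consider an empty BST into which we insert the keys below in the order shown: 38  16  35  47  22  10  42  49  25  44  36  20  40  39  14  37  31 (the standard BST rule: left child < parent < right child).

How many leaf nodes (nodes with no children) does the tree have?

7

38: root
16: left child of 38 (depth 1)
35: right child of 16 (depth 2)
47: right child of 38 (depth 1)
22: left child of 35 (depth 3)
10: left child of 16 (depth 2)
42: left child of 47 (depth 2)
49: right child of 47 (depth 2)
25: right child of 22 (depth 4)
44: right child of 42 (depth 3)
36: right child of 35 (depth 3)
20: left child of 22 (depth 4)
40: left child of 42 (depth 3)
39: left child of 40 (depth 4)
14: right child of 10 (depth 3)
37: right child of 36 (depth 4)
31: right child of 25 (depth 5)

Leaves: 14, 20, 31, 37, 39, 44, 49 — 7 in total.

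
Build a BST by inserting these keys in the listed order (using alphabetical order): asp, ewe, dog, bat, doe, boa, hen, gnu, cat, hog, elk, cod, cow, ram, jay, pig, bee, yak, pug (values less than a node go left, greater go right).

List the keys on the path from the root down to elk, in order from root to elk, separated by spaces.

asp ewe dog elk

Insert asp: tree is empty, so asp becomes the root.
Insert ewe: ewe > asp → go right. Place as right child of asp.
Insert dog: dog > asp → go right; dog < ewe → go left. Place as left child of ewe.
Insert bat: bat > asp → go right; bat < ewe → go left; bat < dog → go left. Place as left child of dog.
Insert doe: doe > asp → go right; doe < ewe → go left; doe < dog → go left; doe > bat → go right. Place as right child of bat.
Insert boa: boa > asp → go right; boa < ewe → go left; boa < dog → go left; boa > bat → go right; boa < doe → go left. Place as left child of doe.
Insert hen: hen > asp → go right; hen > ewe → go right. Place as right child of ewe.
Insert gnu: gnu > asp → go right; gnu > ewe → go right; gnu < hen → go left. Place as left child of hen.
Insert cat: cat > asp → go right; cat < ewe → go left; cat < dog → go left; cat > bat → go right; cat < doe → go left; cat > boa → go right. Place as right child of boa.
Insert hog: hog > asp → go right; hog > ewe → go right; hog > hen → go right. Place as right child of hen.
Insert elk: elk > asp → go right; elk < ewe → go left; elk > dog → go right. Place as right child of dog.
Insert cod: cod > asp → go right; cod < ewe → go left; cod < dog → go left; cod > bat → go right; cod < doe → go left; cod > boa → go right; cod > cat → go right. Place as right child of cat.
Insert cow: cow > asp → go right; cow < ewe → go left; cow < dog → go left; cow > bat → go right; cow < doe → go left; cow > boa → go right; cow > cat → go right; cow > cod → go right. Place as right child of cod.
Insert ram: ram > asp → go right; ram > ewe → go right; ram > hen → go right; ram > hog → go right. Place as right child of hog.
Insert jay: jay > asp → go right; jay > ewe → go right; jay > hen → go right; jay > hog → go right; jay < ram → go left. Place as left child of ram.
Insert pig: pig > asp → go right; pig > ewe → go right; pig > hen → go right; pig > hog → go right; pig < ram → go left; pig > jay → go right. Place as right child of jay.
Insert bee: bee > asp → go right; bee < ewe → go left; bee < dog → go left; bee > bat → go right; bee < doe → go left; bee < boa → go left. Place as left child of boa.
Insert yak: yak > asp → go right; yak > ewe → go right; yak > hen → go right; yak > hog → go right; yak > ram → go right. Place as right child of ram.
Insert pug: pug > asp → go right; pug > ewe → go right; pug > hen → go right; pug > hog → go right; pug < ram → go left; pug > jay → go right; pug > pig → go right. Place as right child of pig.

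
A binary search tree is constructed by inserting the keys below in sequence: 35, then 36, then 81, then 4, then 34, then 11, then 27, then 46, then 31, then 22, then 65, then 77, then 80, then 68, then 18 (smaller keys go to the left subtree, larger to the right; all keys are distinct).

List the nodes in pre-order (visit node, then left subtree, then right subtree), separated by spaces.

Insert 35: tree is empty, so 35 becomes the root.
Insert 36: 36 > 35 → go right. Place as right child of 35.
Insert 81: 81 > 35 → go right; 81 > 36 → go right. Place as right child of 36.
Insert 4: 4 < 35 → go left. Place as left child of 35.
Insert 34: 34 < 35 → go left; 34 > 4 → go right. Place as right child of 4.
Insert 11: 11 < 35 → go left; 11 > 4 → go right; 11 < 34 → go left. Place as left child of 34.
Insert 27: 27 < 35 → go left; 27 > 4 → go right; 27 < 34 → go left; 27 > 11 → go right. Place as right child of 11.
Insert 46: 46 > 35 → go right; 46 > 36 → go right; 46 < 81 → go left. Place as left child of 81.
Insert 31: 31 < 35 → go left; 31 > 4 → go right; 31 < 34 → go left; 31 > 11 → go right; 31 > 27 → go right. Place as right child of 27.
Insert 22: 22 < 35 → go left; 22 > 4 → go right; 22 < 34 → go left; 22 > 11 → go right; 22 < 27 → go left. Place as left child of 27.
Insert 65: 65 > 35 → go right; 65 > 36 → go right; 65 < 81 → go left; 65 > 46 → go right. Place as right child of 46.
Insert 77: 77 > 35 → go right; 77 > 36 → go right; 77 < 81 → go left; 77 > 46 → go right; 77 > 65 → go right. Place as right child of 65.
Insert 80: 80 > 35 → go right; 80 > 36 → go right; 80 < 81 → go left; 80 > 46 → go right; 80 > 65 → go right; 80 > 77 → go right. Place as right child of 77.
Insert 68: 68 > 35 → go right; 68 > 36 → go right; 68 < 81 → go left; 68 > 46 → go right; 68 > 65 → go right; 68 < 77 → go left. Place as left child of 77.
Insert 18: 18 < 35 → go left; 18 > 4 → go right; 18 < 34 → go left; 18 > 11 → go right; 18 < 27 → go left; 18 < 22 → go left. Place as left child of 22.

35 4 34 11 27 22 18 31 36 81 46 65 77 68 80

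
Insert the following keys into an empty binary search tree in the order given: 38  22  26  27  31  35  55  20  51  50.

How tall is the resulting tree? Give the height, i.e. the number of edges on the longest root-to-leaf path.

38: root
22: left child of 38 (depth 1)
26: right child of 22 (depth 2)
27: right child of 26 (depth 3)
31: right child of 27 (depth 4)
35: right child of 31 (depth 5)
55: right child of 38 (depth 1)
20: left child of 22 (depth 2)
51: left child of 55 (depth 2)
50: left child of 51 (depth 3)

The deepest node is 35 at depth 5.

5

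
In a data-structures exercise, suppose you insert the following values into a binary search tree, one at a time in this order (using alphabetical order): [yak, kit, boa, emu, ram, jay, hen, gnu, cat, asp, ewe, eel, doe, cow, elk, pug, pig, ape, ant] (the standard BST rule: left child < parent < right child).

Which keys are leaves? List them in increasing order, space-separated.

Resulting structure (node: left, right):
  yak: L=kit, R=–
  kit: L=boa, R=ram
  boa: L=asp, R=emu
  emu: L=cat, R=jay
  ram: L=pug, R=–
  jay: L=hen, R=–
  hen: L=gnu, R=–
  gnu: L=ewe, R=–
  cat: L=–, R=eel
  asp: L=ape, R=–
  ewe: L=–, R=–
  eel: L=doe, R=elk
  doe: L=cow, R=–
  cow: L=–, R=–
  elk: L=–, R=–
  pug: L=pig, R=–
  pig: L=–, R=–
  ape: L=ant, R=–
  ant: L=–, R=–

ant cow elk ewe pig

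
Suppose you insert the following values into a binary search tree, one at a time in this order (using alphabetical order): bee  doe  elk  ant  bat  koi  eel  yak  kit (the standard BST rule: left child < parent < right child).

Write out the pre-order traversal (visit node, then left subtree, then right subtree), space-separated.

bee ant bat doe elk eel koi kit yak

bee: root
doe: right child of bee (depth 1)
elk: right child of doe (depth 2)
ant: left child of bee (depth 1)
bat: right child of ant (depth 2)
koi: right child of elk (depth 3)
eel: left child of elk (depth 3)
yak: right child of koi (depth 4)
kit: left child of koi (depth 4)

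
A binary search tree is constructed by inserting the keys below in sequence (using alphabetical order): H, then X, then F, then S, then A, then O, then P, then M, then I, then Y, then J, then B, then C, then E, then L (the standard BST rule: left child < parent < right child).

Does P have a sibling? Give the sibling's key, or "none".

M

Insert H: tree is empty, so H becomes the root.
Insert X: X > H → go right. Place as right child of H.
Insert F: F < H → go left. Place as left child of H.
Insert S: S > H → go right; S < X → go left. Place as left child of X.
Insert A: A < H → go left; A < F → go left. Place as left child of F.
Insert O: O > H → go right; O < X → go left; O < S → go left. Place as left child of S.
Insert P: P > H → go right; P < X → go left; P < S → go left; P > O → go right. Place as right child of O.
Insert M: M > H → go right; M < X → go left; M < S → go left; M < O → go left. Place as left child of O.
Insert I: I > H → go right; I < X → go left; I < S → go left; I < O → go left; I < M → go left. Place as left child of M.
Insert Y: Y > H → go right; Y > X → go right. Place as right child of X.
Insert J: J > H → go right; J < X → go left; J < S → go left; J < O → go left; J < M → go left; J > I → go right. Place as right child of I.
Insert B: B < H → go left; B < F → go left; B > A → go right. Place as right child of A.
Insert C: C < H → go left; C < F → go left; C > A → go right; C > B → go right. Place as right child of B.
Insert E: E < H → go left; E < F → go left; E > A → go right; E > B → go right; E > C → go right. Place as right child of C.
Insert L: L > H → go right; L < X → go left; L < S → go left; L < O → go left; L < M → go left; L > I → go right; L > J → go right. Place as right child of J.

P's parent is O; the other child of O is M.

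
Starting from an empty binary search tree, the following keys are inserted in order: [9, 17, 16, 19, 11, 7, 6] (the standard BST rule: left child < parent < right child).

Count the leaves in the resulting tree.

Resulting structure (node: left, right):
  9: L=7, R=17
  17: L=16, R=19
  16: L=11, R=–
  19: L=–, R=–
  11: L=–, R=–
  7: L=6, R=–
  6: L=–, R=–

Leaves: 6, 11, 19 — 3 in total.

3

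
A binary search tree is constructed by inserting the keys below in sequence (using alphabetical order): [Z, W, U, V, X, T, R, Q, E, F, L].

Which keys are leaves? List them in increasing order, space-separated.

Insert Z: tree is empty, so Z becomes the root.
Insert W: W < Z → go left. Place as left child of Z.
Insert U: U < Z → go left; U < W → go left. Place as left child of W.
Insert V: V < Z → go left; V < W → go left; V > U → go right. Place as right child of U.
Insert X: X < Z → go left; X > W → go right. Place as right child of W.
Insert T: T < Z → go left; T < W → go left; T < U → go left. Place as left child of U.
Insert R: R < Z → go left; R < W → go left; R < U → go left; R < T → go left. Place as left child of T.
Insert Q: Q < Z → go left; Q < W → go left; Q < U → go left; Q < T → go left; Q < R → go left. Place as left child of R.
Insert E: E < Z → go left; E < W → go left; E < U → go left; E < T → go left; E < R → go left; E < Q → go left. Place as left child of Q.
Insert F: F < Z → go left; F < W → go left; F < U → go left; F < T → go left; F < R → go left; F < Q → go left; F > E → go right. Place as right child of E.
Insert L: L < Z → go left; L < W → go left; L < U → go left; L < T → go left; L < R → go left; L < Q → go left; L > E → go right; L > F → go right. Place as right child of F.

L V X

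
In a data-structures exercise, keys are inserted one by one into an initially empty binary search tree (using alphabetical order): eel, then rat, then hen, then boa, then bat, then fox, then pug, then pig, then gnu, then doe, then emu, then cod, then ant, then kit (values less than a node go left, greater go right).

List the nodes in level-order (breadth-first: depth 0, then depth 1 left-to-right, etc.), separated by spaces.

Resulting structure (node: left, right):
  eel: L=boa, R=rat
  rat: L=hen, R=–
  hen: L=fox, R=pug
  boa: L=bat, R=doe
  bat: L=ant, R=–
  fox: L=emu, R=gnu
  pug: L=pig, R=–
  pig: L=kit, R=–
  gnu: L=–, R=–
  doe: L=cod, R=–
  emu: L=–, R=–
  cod: L=–, R=–
  ant: L=–, R=–
  kit: L=–, R=–

eel boa rat bat doe hen ant cod fox pug emu gnu pig kit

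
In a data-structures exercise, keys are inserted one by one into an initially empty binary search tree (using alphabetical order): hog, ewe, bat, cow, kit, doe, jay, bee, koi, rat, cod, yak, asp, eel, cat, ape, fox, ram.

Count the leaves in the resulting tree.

7

hog: root
ewe: left child of hog (depth 1)
bat: left child of ewe (depth 2)
cow: right child of bat (depth 3)
kit: right child of hog (depth 1)
doe: right child of cow (depth 4)
jay: left child of kit (depth 2)
bee: left child of cow (depth 4)
koi: right child of kit (depth 2)
rat: right child of koi (depth 3)
cod: right child of bee (depth 5)
yak: right child of rat (depth 4)
asp: left child of bat (depth 3)
eel: right child of doe (depth 5)
cat: left child of cod (depth 6)
ape: left child of asp (depth 4)
fox: right child of ewe (depth 2)
ram: left child of rat (depth 4)

Leaves: ape, cat, eel, fox, jay, ram, yak — 7 in total.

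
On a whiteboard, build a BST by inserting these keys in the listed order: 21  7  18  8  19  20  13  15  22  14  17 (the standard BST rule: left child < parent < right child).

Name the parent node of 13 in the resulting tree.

Insert 21: tree is empty, so 21 becomes the root.
Insert 7: 7 < 21 → go left. Place as left child of 21.
Insert 18: 18 < 21 → go left; 18 > 7 → go right. Place as right child of 7.
Insert 8: 8 < 21 → go left; 8 > 7 → go right; 8 < 18 → go left. Place as left child of 18.
Insert 19: 19 < 21 → go left; 19 > 7 → go right; 19 > 18 → go right. Place as right child of 18.
Insert 20: 20 < 21 → go left; 20 > 7 → go right; 20 > 18 → go right; 20 > 19 → go right. Place as right child of 19.
Insert 13: 13 < 21 → go left; 13 > 7 → go right; 13 < 18 → go left; 13 > 8 → go right. Place as right child of 8.
Insert 15: 15 < 21 → go left; 15 > 7 → go right; 15 < 18 → go left; 15 > 8 → go right; 15 > 13 → go right. Place as right child of 13.
Insert 22: 22 > 21 → go right. Place as right child of 21.
Insert 14: 14 < 21 → go left; 14 > 7 → go right; 14 < 18 → go left; 14 > 8 → go right; 14 > 13 → go right; 14 < 15 → go left. Place as left child of 15.
Insert 17: 17 < 21 → go left; 17 > 7 → go right; 17 < 18 → go left; 17 > 8 → go right; 17 > 13 → go right; 17 > 15 → go right. Place as right child of 15.

8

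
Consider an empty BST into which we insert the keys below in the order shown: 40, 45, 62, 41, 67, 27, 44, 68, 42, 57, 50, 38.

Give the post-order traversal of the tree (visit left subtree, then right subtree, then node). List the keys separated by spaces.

38 27 42 44 41 50 57 68 67 62 45 40

Insert 40: tree is empty, so 40 becomes the root.
Insert 45: 45 > 40 → go right. Place as right child of 40.
Insert 62: 62 > 40 → go right; 62 > 45 → go right. Place as right child of 45.
Insert 41: 41 > 40 → go right; 41 < 45 → go left. Place as left child of 45.
Insert 67: 67 > 40 → go right; 67 > 45 → go right; 67 > 62 → go right. Place as right child of 62.
Insert 27: 27 < 40 → go left. Place as left child of 40.
Insert 44: 44 > 40 → go right; 44 < 45 → go left; 44 > 41 → go right. Place as right child of 41.
Insert 68: 68 > 40 → go right; 68 > 45 → go right; 68 > 62 → go right; 68 > 67 → go right. Place as right child of 67.
Insert 42: 42 > 40 → go right; 42 < 45 → go left; 42 > 41 → go right; 42 < 44 → go left. Place as left child of 44.
Insert 57: 57 > 40 → go right; 57 > 45 → go right; 57 < 62 → go left. Place as left child of 62.
Insert 50: 50 > 40 → go right; 50 > 45 → go right; 50 < 62 → go left; 50 < 57 → go left. Place as left child of 57.
Insert 38: 38 < 40 → go left; 38 > 27 → go right. Place as right child of 27.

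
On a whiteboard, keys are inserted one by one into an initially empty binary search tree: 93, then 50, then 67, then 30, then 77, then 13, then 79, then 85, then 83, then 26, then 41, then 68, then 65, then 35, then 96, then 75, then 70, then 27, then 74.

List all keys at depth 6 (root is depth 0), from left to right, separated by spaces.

93: root
50: left child of 93 (depth 1)
67: right child of 50 (depth 2)
30: left child of 50 (depth 2)
77: right child of 67 (depth 3)
13: left child of 30 (depth 3)
79: right child of 77 (depth 4)
85: right child of 79 (depth 5)
83: left child of 85 (depth 6)
26: right child of 13 (depth 4)
41: right child of 30 (depth 3)
68: left child of 77 (depth 4)
65: left child of 67 (depth 3)
35: left child of 41 (depth 4)
96: right child of 93 (depth 1)
75: right child of 68 (depth 5)
70: left child of 75 (depth 6)
27: right child of 26 (depth 5)
74: right child of 70 (depth 7)

70 83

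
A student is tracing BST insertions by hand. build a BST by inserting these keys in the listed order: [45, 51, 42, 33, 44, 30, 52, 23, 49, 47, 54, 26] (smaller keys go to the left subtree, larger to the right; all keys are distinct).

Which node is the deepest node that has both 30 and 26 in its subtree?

30

Resulting structure (node: left, right):
  45: L=42, R=51
  51: L=49, R=52
  42: L=33, R=44
  33: L=30, R=–
  44: L=–, R=–
  30: L=23, R=–
  52: L=–, R=54
  23: L=–, R=26
  49: L=47, R=–
  47: L=–, R=–
  54: L=–, R=–
  26: L=–, R=–

Path to 30: 45 → 42 → 33 → 30
Path to 26: 45 → 42 → 33 → 30 → 23 → 26
30 lies on both paths and is an ancestor of the other node.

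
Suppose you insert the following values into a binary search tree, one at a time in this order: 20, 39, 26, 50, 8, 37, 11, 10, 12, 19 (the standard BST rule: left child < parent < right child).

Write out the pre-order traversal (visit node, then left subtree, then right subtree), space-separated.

20 8 11 10 12 19 39 26 37 50

20: root
39: right child of 20 (depth 1)
26: left child of 39 (depth 2)
50: right child of 39 (depth 2)
8: left child of 20 (depth 1)
37: right child of 26 (depth 3)
11: right child of 8 (depth 2)
10: left child of 11 (depth 3)
12: right child of 11 (depth 3)
19: right child of 12 (depth 4)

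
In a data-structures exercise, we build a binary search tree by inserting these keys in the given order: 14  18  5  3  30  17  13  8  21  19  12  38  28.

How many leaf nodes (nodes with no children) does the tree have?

6

14: root
18: right child of 14 (depth 1)
5: left child of 14 (depth 1)
3: left child of 5 (depth 2)
30: right child of 18 (depth 2)
17: left child of 18 (depth 2)
13: right child of 5 (depth 2)
8: left child of 13 (depth 3)
21: left child of 30 (depth 3)
19: left child of 21 (depth 4)
12: right child of 8 (depth 4)
38: right child of 30 (depth 3)
28: right child of 21 (depth 4)

Leaves: 3, 12, 17, 19, 28, 38 — 6 in total.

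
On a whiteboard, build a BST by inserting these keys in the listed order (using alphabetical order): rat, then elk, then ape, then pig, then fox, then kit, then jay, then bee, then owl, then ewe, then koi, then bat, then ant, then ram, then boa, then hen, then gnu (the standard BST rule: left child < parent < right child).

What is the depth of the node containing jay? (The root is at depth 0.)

rat: root
elk: left child of rat (depth 1)
ape: left child of elk (depth 2)
pig: right child of elk (depth 2)
fox: left child of pig (depth 3)
kit: right child of fox (depth 4)
jay: left child of kit (depth 5)
bee: right child of ape (depth 3)
owl: right child of kit (depth 5)
ewe: left child of fox (depth 4)
koi: left child of owl (depth 6)
bat: left child of bee (depth 4)
ant: left child of ape (depth 3)
ram: right child of pig (depth 3)
boa: right child of bee (depth 4)
hen: left child of jay (depth 6)
gnu: left child of hen (depth 7)

Path to jay: rat → elk → pig → fox → kit → jay, which is 5 edges.

5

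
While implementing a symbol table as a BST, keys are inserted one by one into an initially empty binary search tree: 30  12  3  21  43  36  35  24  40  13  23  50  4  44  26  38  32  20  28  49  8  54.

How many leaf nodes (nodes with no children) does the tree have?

8

Resulting structure (node: left, right):
  30: L=12, R=43
  12: L=3, R=21
  3: L=–, R=4
  21: L=13, R=24
  43: L=36, R=50
  36: L=35, R=40
  35: L=32, R=–
  24: L=23, R=26
  40: L=38, R=–
  13: L=–, R=20
  23: L=–, R=–
  50: L=44, R=54
  4: L=–, R=8
  44: L=–, R=49
  26: L=–, R=28
  38: L=–, R=–
  32: L=–, R=–
  20: L=–, R=–
  28: L=–, R=–
  49: L=–, R=–
  8: L=–, R=–
  54: L=–, R=–

Leaves: 8, 20, 23, 28, 32, 38, 49, 54 — 8 in total.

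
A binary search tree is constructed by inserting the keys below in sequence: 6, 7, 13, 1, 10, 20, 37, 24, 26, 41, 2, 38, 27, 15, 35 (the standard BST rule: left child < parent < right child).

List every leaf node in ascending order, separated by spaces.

2 10 15 35 38

Insert 6: tree is empty, so 6 becomes the root.
Insert 7: 7 > 6 → go right. Place as right child of 6.
Insert 13: 13 > 6 → go right; 13 > 7 → go right. Place as right child of 7.
Insert 1: 1 < 6 → go left. Place as left child of 6.
Insert 10: 10 > 6 → go right; 10 > 7 → go right; 10 < 13 → go left. Place as left child of 13.
Insert 20: 20 > 6 → go right; 20 > 7 → go right; 20 > 13 → go right. Place as right child of 13.
Insert 37: 37 > 6 → go right; 37 > 7 → go right; 37 > 13 → go right; 37 > 20 → go right. Place as right child of 20.
Insert 24: 24 > 6 → go right; 24 > 7 → go right; 24 > 13 → go right; 24 > 20 → go right; 24 < 37 → go left. Place as left child of 37.
Insert 26: 26 > 6 → go right; 26 > 7 → go right; 26 > 13 → go right; 26 > 20 → go right; 26 < 37 → go left; 26 > 24 → go right. Place as right child of 24.
Insert 41: 41 > 6 → go right; 41 > 7 → go right; 41 > 13 → go right; 41 > 20 → go right; 41 > 37 → go right. Place as right child of 37.
Insert 2: 2 < 6 → go left; 2 > 1 → go right. Place as right child of 1.
Insert 38: 38 > 6 → go right; 38 > 7 → go right; 38 > 13 → go right; 38 > 20 → go right; 38 > 37 → go right; 38 < 41 → go left. Place as left child of 41.
Insert 27: 27 > 6 → go right; 27 > 7 → go right; 27 > 13 → go right; 27 > 20 → go right; 27 < 37 → go left; 27 > 24 → go right; 27 > 26 → go right. Place as right child of 26.
Insert 15: 15 > 6 → go right; 15 > 7 → go right; 15 > 13 → go right; 15 < 20 → go left. Place as left child of 20.
Insert 35: 35 > 6 → go right; 35 > 7 → go right; 35 > 13 → go right; 35 > 20 → go right; 35 < 37 → go left; 35 > 24 → go right; 35 > 26 → go right; 35 > 27 → go right. Place as right child of 27.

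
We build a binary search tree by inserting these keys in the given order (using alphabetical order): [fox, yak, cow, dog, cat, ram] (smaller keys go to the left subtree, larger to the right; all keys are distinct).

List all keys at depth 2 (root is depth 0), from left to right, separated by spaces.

cat dog ram

Insert fox: tree is empty, so fox becomes the root.
Insert yak: yak > fox → go right. Place as right child of fox.
Insert cow: cow < fox → go left. Place as left child of fox.
Insert dog: dog < fox → go left; dog > cow → go right. Place as right child of cow.
Insert cat: cat < fox → go left; cat < cow → go left. Place as left child of cow.
Insert ram: ram > fox → go right; ram < yak → go left. Place as left child of yak.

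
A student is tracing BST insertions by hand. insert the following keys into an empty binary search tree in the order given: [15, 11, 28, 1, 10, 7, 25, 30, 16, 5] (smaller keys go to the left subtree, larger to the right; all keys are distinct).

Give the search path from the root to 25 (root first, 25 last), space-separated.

15 28 25

15: root
11: left child of 15 (depth 1)
28: right child of 15 (depth 1)
1: left child of 11 (depth 2)
10: right child of 1 (depth 3)
7: left child of 10 (depth 4)
25: left child of 28 (depth 2)
30: right child of 28 (depth 2)
16: left child of 25 (depth 3)
5: left child of 7 (depth 5)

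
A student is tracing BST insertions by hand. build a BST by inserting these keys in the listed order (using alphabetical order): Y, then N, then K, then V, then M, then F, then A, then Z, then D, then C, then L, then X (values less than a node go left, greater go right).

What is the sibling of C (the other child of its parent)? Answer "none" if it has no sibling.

Y: root
N: left child of Y (depth 1)
K: left child of N (depth 2)
V: right child of N (depth 2)
M: right child of K (depth 3)
F: left child of K (depth 3)
A: left child of F (depth 4)
Z: right child of Y (depth 1)
D: right child of A (depth 5)
C: left child of D (depth 6)
L: left child of M (depth 4)
X: right child of V (depth 3)

C's parent is D, which has only one child.

none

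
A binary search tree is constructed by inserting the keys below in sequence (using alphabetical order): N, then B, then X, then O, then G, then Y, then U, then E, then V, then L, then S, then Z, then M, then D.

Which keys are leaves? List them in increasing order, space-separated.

Resulting structure (node: left, right):
  N: L=B, R=X
  B: L=–, R=G
  X: L=O, R=Y
  O: L=–, R=U
  G: L=E, R=L
  Y: L=–, R=Z
  U: L=S, R=V
  E: L=D, R=–
  V: L=–, R=–
  L: L=–, R=M
  S: L=–, R=–
  Z: L=–, R=–
  M: L=–, R=–
  D: L=–, R=–

D M S V Z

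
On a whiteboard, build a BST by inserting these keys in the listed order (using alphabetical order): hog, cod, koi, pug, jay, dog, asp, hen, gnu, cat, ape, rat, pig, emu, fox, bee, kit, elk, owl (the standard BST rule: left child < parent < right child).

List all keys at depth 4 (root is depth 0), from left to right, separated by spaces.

Insert hog: tree is empty, so hog becomes the root.
Insert cod: cod < hog → go left. Place as left child of hog.
Insert koi: koi > hog → go right. Place as right child of hog.
Insert pug: pug > hog → go right; pug > koi → go right. Place as right child of koi.
Insert jay: jay > hog → go right; jay < koi → go left. Place as left child of koi.
Insert dog: dog < hog → go left; dog > cod → go right. Place as right child of cod.
Insert asp: asp < hog → go left; asp < cod → go left. Place as left child of cod.
Insert hen: hen < hog → go left; hen > cod → go right; hen > dog → go right. Place as right child of dog.
Insert gnu: gnu < hog → go left; gnu > cod → go right; gnu > dog → go right; gnu < hen → go left. Place as left child of hen.
Insert cat: cat < hog → go left; cat < cod → go left; cat > asp → go right. Place as right child of asp.
Insert ape: ape < hog → go left; ape < cod → go left; ape < asp → go left. Place as left child of asp.
Insert rat: rat > hog → go right; rat > koi → go right; rat > pug → go right. Place as right child of pug.
Insert pig: pig > hog → go right; pig > koi → go right; pig < pug → go left. Place as left child of pug.
Insert emu: emu < hog → go left; emu > cod → go right; emu > dog → go right; emu < hen → go left; emu < gnu → go left. Place as left child of gnu.
Insert fox: fox < hog → go left; fox > cod → go right; fox > dog → go right; fox < hen → go left; fox < gnu → go left; fox > emu → go right. Place as right child of emu.
Insert bee: bee < hog → go left; bee < cod → go left; bee > asp → go right; bee < cat → go left. Place as left child of cat.
Insert kit: kit > hog → go right; kit < koi → go left; kit > jay → go right. Place as right child of jay.
Insert elk: elk < hog → go left; elk > cod → go right; elk > dog → go right; elk < hen → go left; elk < gnu → go left; elk < emu → go left. Place as left child of emu.
Insert owl: owl > hog → go right; owl > koi → go right; owl < pug → go left; owl < pig → go left. Place as left child of pig.

bee gnu owl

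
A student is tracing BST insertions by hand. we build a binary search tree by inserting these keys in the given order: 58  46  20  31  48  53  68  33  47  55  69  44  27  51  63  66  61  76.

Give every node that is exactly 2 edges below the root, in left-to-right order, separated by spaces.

58: root
46: left child of 58 (depth 1)
20: left child of 46 (depth 2)
31: right child of 20 (depth 3)
48: right child of 46 (depth 2)
53: right child of 48 (depth 3)
68: right child of 58 (depth 1)
33: right child of 31 (depth 4)
47: left child of 48 (depth 3)
55: right child of 53 (depth 4)
69: right child of 68 (depth 2)
44: right child of 33 (depth 5)
27: left child of 31 (depth 4)
51: left child of 53 (depth 4)
63: left child of 68 (depth 2)
66: right child of 63 (depth 3)
61: left child of 63 (depth 3)
76: right child of 69 (depth 3)

20 48 63 69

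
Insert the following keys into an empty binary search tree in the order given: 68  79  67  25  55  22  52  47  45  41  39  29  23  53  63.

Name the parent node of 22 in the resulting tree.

25

68: root
79: right child of 68 (depth 1)
67: left child of 68 (depth 1)
25: left child of 67 (depth 2)
55: right child of 25 (depth 3)
22: left child of 25 (depth 3)
52: left child of 55 (depth 4)
47: left child of 52 (depth 5)
45: left child of 47 (depth 6)
41: left child of 45 (depth 7)
39: left child of 41 (depth 8)
29: left child of 39 (depth 9)
23: right child of 22 (depth 4)
53: right child of 52 (depth 5)
63: right child of 55 (depth 4)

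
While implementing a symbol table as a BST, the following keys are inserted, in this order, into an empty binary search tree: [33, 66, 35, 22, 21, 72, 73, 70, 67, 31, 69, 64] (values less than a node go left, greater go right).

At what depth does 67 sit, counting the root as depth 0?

33: root
66: right child of 33 (depth 1)
35: left child of 66 (depth 2)
22: left child of 33 (depth 1)
21: left child of 22 (depth 2)
72: right child of 66 (depth 2)
73: right child of 72 (depth 3)
70: left child of 72 (depth 3)
67: left child of 70 (depth 4)
31: right child of 22 (depth 2)
69: right child of 67 (depth 5)
64: right child of 35 (depth 3)

Path to 67: 33 → 66 → 72 → 70 → 67, which is 4 edges.

4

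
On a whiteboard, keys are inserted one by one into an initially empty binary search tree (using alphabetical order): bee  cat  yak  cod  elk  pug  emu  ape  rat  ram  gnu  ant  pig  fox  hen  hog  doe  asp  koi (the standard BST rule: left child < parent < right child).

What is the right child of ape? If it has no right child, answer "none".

asp

bee: root
cat: right child of bee (depth 1)
yak: right child of cat (depth 2)
cod: left child of yak (depth 3)
elk: right child of cod (depth 4)
pug: right child of elk (depth 5)
emu: left child of pug (depth 6)
ape: left child of bee (depth 1)
rat: right child of pug (depth 6)
ram: left child of rat (depth 7)
gnu: right child of emu (depth 7)
ant: left child of ape (depth 2)
pig: right child of gnu (depth 8)
fox: left child of gnu (depth 8)
hen: left child of pig (depth 9)
hog: right child of hen (depth 10)
doe: left child of elk (depth 5)
asp: right child of ape (depth 2)
koi: right child of hog (depth 11)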